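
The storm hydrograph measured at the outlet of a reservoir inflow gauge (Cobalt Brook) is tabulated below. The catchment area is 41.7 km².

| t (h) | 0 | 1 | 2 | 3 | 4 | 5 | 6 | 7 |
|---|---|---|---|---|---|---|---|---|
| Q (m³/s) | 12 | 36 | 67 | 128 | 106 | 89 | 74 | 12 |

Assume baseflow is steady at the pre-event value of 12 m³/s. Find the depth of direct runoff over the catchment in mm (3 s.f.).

d ≈ 36.9 mm

Direct runoff: 0.0, 24.0, 55.0, 116.0, 94.0, 77.0, 62.0, 0.0 m³/s; ΣQ_DR = 428.0 m³/s.
V = ΣQ_DR · Δt = 428.0 × 3600 s = 1.541 × 10^6 m³.
Over A = 41.7 km², depth = V / A = 36.9 mm.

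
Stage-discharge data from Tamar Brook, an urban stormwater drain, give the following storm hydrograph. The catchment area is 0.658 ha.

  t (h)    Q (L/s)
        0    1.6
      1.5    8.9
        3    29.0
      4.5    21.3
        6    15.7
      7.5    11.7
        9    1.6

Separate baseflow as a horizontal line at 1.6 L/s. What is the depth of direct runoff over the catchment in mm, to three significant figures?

Direct runoff: 0.0, 7.3, 27.4, 19.7, 14.1, 10.1, 0.0 L/s; ΣQ_DR = 78.60 L/s.
V = ΣQ_DR · Δt = 78.60 × 5400 s = 4.244 × 10^5 L.
Over A = 0.658 ha, depth = V / A = 64.5 mm.

d ≈ 64.5 mm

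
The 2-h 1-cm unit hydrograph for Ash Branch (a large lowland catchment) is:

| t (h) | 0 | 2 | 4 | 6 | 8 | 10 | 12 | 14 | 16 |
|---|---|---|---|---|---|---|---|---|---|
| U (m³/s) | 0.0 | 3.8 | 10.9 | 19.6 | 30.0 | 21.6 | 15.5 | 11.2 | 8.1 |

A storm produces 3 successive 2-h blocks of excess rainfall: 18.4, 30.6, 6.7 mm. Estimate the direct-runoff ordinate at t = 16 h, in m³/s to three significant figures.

By discrete convolution, Q_j = Σ (P_i / 10 mm) · U_{j−i}.
At t = 16 h (j=8): Q = (18.4/10)·8.1 + (30.6/10)·11.2 + (6.7/10)·15.5 = 59.6 m³/s.

Q ≈ 59.6 m³/s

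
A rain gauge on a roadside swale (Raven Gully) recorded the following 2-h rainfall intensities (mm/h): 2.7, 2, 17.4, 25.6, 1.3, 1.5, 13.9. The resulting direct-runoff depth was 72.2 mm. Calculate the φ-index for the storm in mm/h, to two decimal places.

Only the 3 blocks with intensity above φ contribute runoff: 17.4, 25.6, 13.9 mm/h.
Σ(I−φ)·Δt = d  ⇒  (17.4+25.6+13.9 − 3φ)·2 = 72.2
φ = (56.90 − 72.2/2) / 3 = 6.93 mm/h.

φ ≈ 6.93 mm/h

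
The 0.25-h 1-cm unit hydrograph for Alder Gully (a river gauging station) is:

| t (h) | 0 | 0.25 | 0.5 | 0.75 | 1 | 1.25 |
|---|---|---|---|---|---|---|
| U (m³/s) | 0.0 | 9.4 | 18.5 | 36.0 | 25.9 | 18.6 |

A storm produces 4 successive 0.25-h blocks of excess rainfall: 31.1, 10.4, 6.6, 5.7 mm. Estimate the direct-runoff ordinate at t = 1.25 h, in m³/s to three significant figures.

By discrete convolution, Q_j = Σ (P_i / 10 mm) · U_{j−i}.
At t = 1.25 h (j=5): Q = (31.1/10)·18.6 + (10.4/10)·25.9 + (6.6/10)·36.0 + (5.7/10)·18.5 = 119 m³/s.

Q ≈ 119 m³/s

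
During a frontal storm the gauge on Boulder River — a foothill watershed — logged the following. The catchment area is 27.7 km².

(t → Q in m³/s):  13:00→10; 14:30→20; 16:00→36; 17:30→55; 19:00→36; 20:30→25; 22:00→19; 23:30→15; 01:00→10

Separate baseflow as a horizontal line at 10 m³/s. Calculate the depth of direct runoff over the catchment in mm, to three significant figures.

Direct runoff: 0.0, 10.0, 26.0, 45.0, 26.0, 15.0, 9.0, 5.0, 0.0 m³/s; ΣQ_DR = 136.0 m³/s.
V = ΣQ_DR · Δt = 136.0 × 5400 s = 7.344 × 10^5 m³.
Over A = 27.7 km², depth = V / A = 26.5 mm.

d ≈ 26.5 mm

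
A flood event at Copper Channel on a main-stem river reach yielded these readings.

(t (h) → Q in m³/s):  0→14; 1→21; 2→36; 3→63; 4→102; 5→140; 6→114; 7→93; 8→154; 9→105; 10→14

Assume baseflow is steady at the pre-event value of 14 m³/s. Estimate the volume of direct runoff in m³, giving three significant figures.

Direct-runoff ordinates (Q − Q_b): 0.0, 7.0, 22.0, 49.0, 88.0, 126.0, 100.0, 79.0, 140.0, 91.0, 0.0 m³/s.
ΣQ_DR = 702.0 m³/s.
With Δt = 1 h = 3600 s, V = ΣQ_DR · Δt = 702.0 × 3600 = 2.53 × 10^6 m³.

V ≈ 2.53 × 10^6 m³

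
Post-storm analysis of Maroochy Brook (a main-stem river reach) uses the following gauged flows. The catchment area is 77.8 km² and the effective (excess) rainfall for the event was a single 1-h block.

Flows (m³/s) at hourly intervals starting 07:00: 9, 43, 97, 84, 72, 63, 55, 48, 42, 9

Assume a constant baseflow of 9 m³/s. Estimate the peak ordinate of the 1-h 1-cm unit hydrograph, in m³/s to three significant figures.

U_p ≈ 44.0 m³/s

Direct runoff: 0.0, 34.0, 88.0, 75.0, 63.0, 54.0, 46.0, 39.0, 33.0, 0.0 m³/s; ΣQ_DR = 432.0 m³/s, peak = 88.0 m³/s.
Runoff depth d = ΣQ_DR·Δt / A = 432.0 × 3600 / (77.8 km²) = 19.99 mm.
The 1-cm UH is the DRH scaled by (10 mm)/d, so U_p = 88.0 × 10/19.99 = 44.0 m³/s.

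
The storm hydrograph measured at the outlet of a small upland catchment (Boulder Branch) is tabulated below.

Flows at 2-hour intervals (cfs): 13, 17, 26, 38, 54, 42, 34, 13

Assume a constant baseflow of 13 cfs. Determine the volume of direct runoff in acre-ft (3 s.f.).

V ≈ 22.0 acre-ft

Direct-runoff ordinates (Q − Q_b): 0.0, 4.0, 13.0, 25.0, 41.0, 29.0, 21.0, 0.0 cfs.
ΣQ_DR = 133.0 cfs.
With Δt = 2 h = 7200 s, V = ΣQ_DR · Δt = 133.0 × 7200 = 9.58 × 10^5 ft³ = 22.0 acre-ft.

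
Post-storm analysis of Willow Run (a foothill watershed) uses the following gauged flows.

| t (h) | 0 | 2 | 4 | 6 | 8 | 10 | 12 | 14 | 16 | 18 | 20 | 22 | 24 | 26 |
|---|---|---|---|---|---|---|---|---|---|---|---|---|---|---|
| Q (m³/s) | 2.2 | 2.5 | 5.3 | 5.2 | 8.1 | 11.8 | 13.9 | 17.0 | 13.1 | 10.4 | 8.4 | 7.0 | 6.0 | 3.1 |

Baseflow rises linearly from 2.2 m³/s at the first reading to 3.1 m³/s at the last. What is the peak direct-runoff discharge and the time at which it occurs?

Q_p = 14.32 m³/s at t = 14 h

Subtracting baseflow gives direct-runoff ordinates: 0.00, 0.23, 2.96, 2.79, 5.62, 9.25, 11.28, 14.32, 10.35, 7.58, 5.51, 4.04, 2.97, 0.00 m³/s.
The maximum is 14.32 m³/s, occurring at the reading for t = 14 h.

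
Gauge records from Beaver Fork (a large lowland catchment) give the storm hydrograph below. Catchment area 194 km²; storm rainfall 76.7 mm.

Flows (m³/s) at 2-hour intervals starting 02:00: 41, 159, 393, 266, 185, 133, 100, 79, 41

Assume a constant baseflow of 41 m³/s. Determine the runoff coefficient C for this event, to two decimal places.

ΣQ_DR = 1028 m³/s; V = ΣQ_DR·Δt = 7.402 × 10^6 m³.
Runoff depth d = V / A = 38.15 mm.
C = d / P = 38.15 / 76.7 = 0.50.

C ≈ 0.50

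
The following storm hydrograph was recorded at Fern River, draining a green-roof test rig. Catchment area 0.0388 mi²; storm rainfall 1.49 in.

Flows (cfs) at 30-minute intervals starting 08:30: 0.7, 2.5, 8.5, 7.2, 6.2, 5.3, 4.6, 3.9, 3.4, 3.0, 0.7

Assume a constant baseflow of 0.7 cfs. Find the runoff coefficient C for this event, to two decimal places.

C ≈ 0.51

ΣQ_DR = 38.30 cfs; V = ΣQ_DR·Δt = 68940 ft³.
Runoff depth d = V / A = 0.7648 in.
C = d / P = 0.7648 / 1.49 = 0.51.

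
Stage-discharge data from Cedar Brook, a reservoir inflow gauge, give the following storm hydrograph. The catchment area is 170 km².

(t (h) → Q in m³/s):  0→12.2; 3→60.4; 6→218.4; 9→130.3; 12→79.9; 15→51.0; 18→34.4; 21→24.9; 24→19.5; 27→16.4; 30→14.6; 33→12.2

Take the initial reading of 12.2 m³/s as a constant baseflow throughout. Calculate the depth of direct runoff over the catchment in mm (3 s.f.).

Direct runoff: 0.0, 48.2, 206.2, 118.1, 67.7, 38.8, 22.2, 12.7, 7.3, 4.2, 2.4, 0.0 m³/s; ΣQ_DR = 527.8 m³/s.
V = ΣQ_DR · Δt = 527.8 × 10800 s = 5.700 × 10^6 m³.
Over A = 170 km², depth = V / A = 33.5 mm.

d ≈ 33.5 mm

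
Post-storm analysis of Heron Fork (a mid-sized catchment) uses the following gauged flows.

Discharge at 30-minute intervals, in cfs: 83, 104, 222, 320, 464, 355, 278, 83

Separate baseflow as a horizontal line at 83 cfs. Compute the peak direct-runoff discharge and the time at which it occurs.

Subtracting baseflow gives direct-runoff ordinates: 0.0, 21.0, 139.0, 237.0, 381.0, 272.0, 195.0, 0.0 cfs.
The maximum is 381.0 cfs, occurring at the reading for t = 2 h.

Q_p = 381.0 cfs at t = 2 h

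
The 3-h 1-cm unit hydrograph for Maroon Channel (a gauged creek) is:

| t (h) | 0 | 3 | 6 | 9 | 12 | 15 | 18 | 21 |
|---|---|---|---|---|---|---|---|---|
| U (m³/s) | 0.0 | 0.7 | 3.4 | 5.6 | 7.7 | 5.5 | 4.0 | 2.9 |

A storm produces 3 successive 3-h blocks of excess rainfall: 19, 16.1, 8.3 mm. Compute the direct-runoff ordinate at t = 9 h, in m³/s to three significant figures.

By discrete convolution, Q_j = Σ (P_i / 10 mm) · U_{j−i}.
At t = 9 h (j=3): Q = (19/10)·5.6 + (16.1/10)·3.4 + (8.3/10)·0.7 = 16.7 m³/s.

Q ≈ 16.7 m³/s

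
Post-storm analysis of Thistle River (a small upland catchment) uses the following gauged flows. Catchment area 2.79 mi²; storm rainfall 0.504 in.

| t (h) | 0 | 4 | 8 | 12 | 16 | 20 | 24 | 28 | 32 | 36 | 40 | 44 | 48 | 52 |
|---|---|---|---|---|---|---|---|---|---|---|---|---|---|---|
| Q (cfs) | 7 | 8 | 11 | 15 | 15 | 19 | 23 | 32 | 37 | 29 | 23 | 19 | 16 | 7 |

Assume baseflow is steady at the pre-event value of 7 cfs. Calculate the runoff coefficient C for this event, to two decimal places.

ΣQ_DR = 163.0 cfs; V = ΣQ_DR·Δt = 2.347 × 10^6 ft³.
Runoff depth d = V / A = 0.3621 in.
C = d / P = 0.3621 / 0.504 = 0.72.

C ≈ 0.72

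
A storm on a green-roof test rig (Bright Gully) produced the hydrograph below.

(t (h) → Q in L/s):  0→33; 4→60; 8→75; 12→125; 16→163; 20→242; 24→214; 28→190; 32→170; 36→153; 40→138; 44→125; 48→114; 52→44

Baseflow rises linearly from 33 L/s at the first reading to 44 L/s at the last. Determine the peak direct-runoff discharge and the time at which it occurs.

Q_p = 204.77 L/s at t = 20 h

Subtracting baseflow gives direct-runoff ordinates: 0.00, 26.15, 40.31, 89.46, 126.62, 204.77, 175.92, 151.08, 130.23, 112.38, 96.54, 82.69, 70.85, 0.00 L/s.
The maximum is 204.77 L/s, occurring at the reading for t = 20 h.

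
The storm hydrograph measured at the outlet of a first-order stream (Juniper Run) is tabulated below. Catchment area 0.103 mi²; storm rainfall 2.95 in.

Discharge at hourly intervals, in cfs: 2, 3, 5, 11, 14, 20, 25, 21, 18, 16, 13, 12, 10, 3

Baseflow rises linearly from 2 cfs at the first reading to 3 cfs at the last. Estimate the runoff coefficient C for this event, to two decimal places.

C ≈ 0.70

ΣQ_DR = 138.0 cfs; V = ΣQ_DR·Δt = 4.968 × 10^5 ft³.
Runoff depth d = V / A = 2.076 in.
C = d / P = 2.076 / 2.95 = 0.70.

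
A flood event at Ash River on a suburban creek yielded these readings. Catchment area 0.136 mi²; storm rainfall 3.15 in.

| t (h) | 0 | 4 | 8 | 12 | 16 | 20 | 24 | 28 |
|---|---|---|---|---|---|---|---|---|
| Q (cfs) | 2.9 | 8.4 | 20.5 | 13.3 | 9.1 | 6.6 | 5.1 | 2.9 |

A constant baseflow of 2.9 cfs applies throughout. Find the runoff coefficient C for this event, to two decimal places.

ΣQ_DR = 45.60 cfs; V = ΣQ_DR·Δt = 6.566 × 10^5 ft³.
Runoff depth d = V / A = 2.078 in.
C = d / P = 2.078 / 3.15 = 0.66.

C ≈ 0.66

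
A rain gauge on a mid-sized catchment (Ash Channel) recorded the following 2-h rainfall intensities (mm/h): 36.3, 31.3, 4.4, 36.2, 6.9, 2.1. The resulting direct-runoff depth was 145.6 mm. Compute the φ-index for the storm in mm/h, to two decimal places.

Only the 3 blocks with intensity above φ contribute runoff: 36.3, 31.3, 36.2 mm/h.
Σ(I−φ)·Δt = d  ⇒  (36.3+31.3+36.2 − 3φ)·2 = 145.6
φ = (103.8 − 145.6/2) / 3 = 10.33 mm/h.

φ ≈ 10.33 mm/h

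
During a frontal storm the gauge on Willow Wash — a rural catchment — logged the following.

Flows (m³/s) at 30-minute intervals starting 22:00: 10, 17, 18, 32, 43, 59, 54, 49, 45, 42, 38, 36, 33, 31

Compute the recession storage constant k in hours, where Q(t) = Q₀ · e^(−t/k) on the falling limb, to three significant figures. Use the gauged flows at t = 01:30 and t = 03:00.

On the falling limb, Q drops from 49 to 38 m³/s between t = 01:30 and t = 03:00 (Δt = 1.5 h).
k = −Δt / ln(Q₂/Q₁) = −1.5 / ln(38/49) = 5.90 h.

k ≈ 5.90 h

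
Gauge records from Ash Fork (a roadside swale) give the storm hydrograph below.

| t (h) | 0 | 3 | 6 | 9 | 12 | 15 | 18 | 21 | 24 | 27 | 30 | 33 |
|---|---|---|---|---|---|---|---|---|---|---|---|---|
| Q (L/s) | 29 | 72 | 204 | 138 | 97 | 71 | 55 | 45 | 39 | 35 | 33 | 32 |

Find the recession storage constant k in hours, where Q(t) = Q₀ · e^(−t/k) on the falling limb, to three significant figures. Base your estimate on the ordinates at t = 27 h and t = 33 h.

k ≈ 67.0 h

On the falling limb, Q drops from 35 to 32 L/s between t = 27 h and t = 33 h (Δt = 6 h).
k = −Δt / ln(Q₂/Q₁) = −6 / ln(32/35) = 67.0 h.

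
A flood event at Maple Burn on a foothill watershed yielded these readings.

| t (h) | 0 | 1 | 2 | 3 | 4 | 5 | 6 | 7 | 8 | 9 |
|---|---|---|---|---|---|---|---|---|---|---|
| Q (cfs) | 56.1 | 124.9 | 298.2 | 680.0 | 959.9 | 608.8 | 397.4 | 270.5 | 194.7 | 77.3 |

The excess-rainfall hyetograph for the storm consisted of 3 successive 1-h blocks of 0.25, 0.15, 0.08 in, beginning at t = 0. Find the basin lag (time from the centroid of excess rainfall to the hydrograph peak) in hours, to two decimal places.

Centroid of excess rainfall: t_c = Σ P_i·t̄_i / ΣP_i = 1.1458 h (block centres at 0.5, 1.5, 2.5 h).
Hydrograph peak occurs at t = 4 h, so basin lag t_L = 4 − 1.1458 = 2.85 h.

t_L ≈ 2.85 h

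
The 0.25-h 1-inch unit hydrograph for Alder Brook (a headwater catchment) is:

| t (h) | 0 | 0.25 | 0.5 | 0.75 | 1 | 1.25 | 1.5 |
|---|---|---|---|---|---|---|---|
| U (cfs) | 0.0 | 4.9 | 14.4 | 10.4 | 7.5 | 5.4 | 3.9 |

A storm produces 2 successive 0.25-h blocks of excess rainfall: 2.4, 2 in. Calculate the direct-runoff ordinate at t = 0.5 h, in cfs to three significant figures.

Q ≈ 44.4 cfs

By discrete convolution, Q_j = Σ (P_i / 1 in) · U_{j−i}.
At t = 0.5 h (j=2): Q = (2.4/1)·14.4 + (2/1)·4.9 = 44.4 cfs.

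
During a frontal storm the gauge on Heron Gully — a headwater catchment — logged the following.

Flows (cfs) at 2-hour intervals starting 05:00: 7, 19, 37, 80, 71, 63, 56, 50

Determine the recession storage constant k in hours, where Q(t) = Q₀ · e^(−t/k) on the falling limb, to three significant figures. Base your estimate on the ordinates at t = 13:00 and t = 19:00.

On the falling limb, Q drops from 71 to 50 cfs between t = 13:00 and t = 19:00 (Δt = 6 h).
k = −Δt / ln(Q₂/Q₁) = −6 / ln(50/71) = 17.1 h.

k ≈ 17.1 h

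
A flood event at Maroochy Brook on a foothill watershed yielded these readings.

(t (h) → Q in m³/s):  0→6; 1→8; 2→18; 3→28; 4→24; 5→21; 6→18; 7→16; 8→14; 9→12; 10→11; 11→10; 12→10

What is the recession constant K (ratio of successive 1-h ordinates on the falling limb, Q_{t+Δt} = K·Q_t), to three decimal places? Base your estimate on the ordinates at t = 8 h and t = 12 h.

Using the recession-limb readings at t = 8 h and t = 12 h: Q falls from 14 to 10 m³/s over 4 intervals.
K = (Q₂/Q₁)^(1/4) = (10/14)^(1/4) = 0.919.

K ≈ 0.919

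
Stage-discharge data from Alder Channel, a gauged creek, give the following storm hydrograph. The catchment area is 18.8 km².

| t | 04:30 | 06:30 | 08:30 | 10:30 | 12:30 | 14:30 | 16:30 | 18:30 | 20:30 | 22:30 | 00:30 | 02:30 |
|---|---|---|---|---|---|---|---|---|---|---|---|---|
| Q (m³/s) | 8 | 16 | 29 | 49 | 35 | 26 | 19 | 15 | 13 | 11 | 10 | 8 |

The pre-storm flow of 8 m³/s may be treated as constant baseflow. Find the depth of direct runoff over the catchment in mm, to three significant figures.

d ≈ 54.8 mm

Direct runoff: 0.0, 8.0, 21.0, 41.0, 27.0, 18.0, 11.0, 7.0, 5.0, 3.0, 2.0, 0.0 m³/s; ΣQ_DR = 143.0 m³/s.
V = ΣQ_DR · Δt = 143.0 × 7200 s = 1.030 × 10^6 m³.
Over A = 18.8 km², depth = V / A = 54.8 mm.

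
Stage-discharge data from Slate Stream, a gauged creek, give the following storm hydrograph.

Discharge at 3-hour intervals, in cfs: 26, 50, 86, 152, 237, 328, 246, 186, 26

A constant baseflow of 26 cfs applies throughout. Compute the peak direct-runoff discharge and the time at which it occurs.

Q_p = 302.0 cfs at t = 15 h

Subtracting baseflow gives direct-runoff ordinates: 0.0, 24.0, 60.0, 126.0, 211.0, 302.0, 220.0, 160.0, 0.0 cfs.
The maximum is 302.0 cfs, occurring at the reading for t = 15 h.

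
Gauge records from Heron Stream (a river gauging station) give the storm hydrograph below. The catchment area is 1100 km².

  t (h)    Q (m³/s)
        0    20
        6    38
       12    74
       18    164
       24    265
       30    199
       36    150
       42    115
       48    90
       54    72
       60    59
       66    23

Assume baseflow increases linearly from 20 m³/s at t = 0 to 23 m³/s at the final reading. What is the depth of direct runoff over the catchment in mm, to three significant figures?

Direct runoff: 0.00, 17.73, 53.45, 143.18, 243.91, 177.64, 128.36, 93.09, 67.82, 49.55, 36.27, 0.00 m³/s; ΣQ_DR = 1011 m³/s.
V = ΣQ_DR · Δt = 1011 × 21600 s = 2.184 × 10^7 m³.
Over A = 1100 km², depth = V / A = 19.9 mm.

d ≈ 19.9 mm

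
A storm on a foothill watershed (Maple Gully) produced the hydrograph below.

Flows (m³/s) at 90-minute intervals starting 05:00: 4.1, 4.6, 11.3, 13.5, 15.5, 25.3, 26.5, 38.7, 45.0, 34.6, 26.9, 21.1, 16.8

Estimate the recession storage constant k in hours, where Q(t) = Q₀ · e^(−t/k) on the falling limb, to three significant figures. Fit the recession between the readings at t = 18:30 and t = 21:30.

k ≈ 6.07 h

On the falling limb, Q drops from 34.6 to 21.1 m³/s between t = 18:30 and t = 21:30 (Δt = 3 h).
k = −Δt / ln(Q₂/Q₁) = −3 / ln(21.1/34.6) = 6.07 h.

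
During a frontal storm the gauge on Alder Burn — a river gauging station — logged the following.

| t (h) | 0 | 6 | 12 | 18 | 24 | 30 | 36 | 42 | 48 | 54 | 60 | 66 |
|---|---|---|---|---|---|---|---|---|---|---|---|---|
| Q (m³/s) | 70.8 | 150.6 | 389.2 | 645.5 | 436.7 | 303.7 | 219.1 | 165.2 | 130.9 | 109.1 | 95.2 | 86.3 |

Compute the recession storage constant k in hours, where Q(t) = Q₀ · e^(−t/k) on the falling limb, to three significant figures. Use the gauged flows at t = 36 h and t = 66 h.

k ≈ 32.2 h

On the falling limb, Q drops from 219.1 to 86.3 m³/s between t = 36 h and t = 66 h (Δt = 30 h).
k = −Δt / ln(Q₂/Q₁) = −30 / ln(86.3/219.1) = 32.2 h.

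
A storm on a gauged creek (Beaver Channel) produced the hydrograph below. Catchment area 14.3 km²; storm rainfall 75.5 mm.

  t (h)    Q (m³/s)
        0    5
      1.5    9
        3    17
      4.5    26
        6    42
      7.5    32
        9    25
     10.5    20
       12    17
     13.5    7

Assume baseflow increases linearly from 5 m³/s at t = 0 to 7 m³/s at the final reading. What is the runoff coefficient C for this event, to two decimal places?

C ≈ 0.70

ΣQ_DR = 140.0 m³/s; V = ΣQ_DR·Δt = 7.560 × 10^5 m³.
Runoff depth d = V / A = 52.87 mm.
C = d / P = 52.87 / 75.5 = 0.70.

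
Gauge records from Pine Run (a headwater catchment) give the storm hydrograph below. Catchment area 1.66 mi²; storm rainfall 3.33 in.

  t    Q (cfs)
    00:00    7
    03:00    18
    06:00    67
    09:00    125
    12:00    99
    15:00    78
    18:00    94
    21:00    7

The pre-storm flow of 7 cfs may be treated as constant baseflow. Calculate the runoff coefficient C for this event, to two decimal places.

C ≈ 0.37

ΣQ_DR = 439.0 cfs; V = ΣQ_DR·Δt = 4.741 × 10^6 ft³.
Runoff depth d = V / A = 1.229 in.
C = d / P = 1.229 / 3.33 = 0.37.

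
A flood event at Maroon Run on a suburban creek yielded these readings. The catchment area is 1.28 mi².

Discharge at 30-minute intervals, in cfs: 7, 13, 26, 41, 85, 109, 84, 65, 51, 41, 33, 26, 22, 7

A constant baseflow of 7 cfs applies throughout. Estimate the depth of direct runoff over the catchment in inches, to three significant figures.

Direct runoff: 0.0, 6.0, 19.0, 34.0, 78.0, 102.0, 77.0, 58.0, 44.0, 34.0, 26.0, 19.0, 15.0, 0.0 cfs; ΣQ_DR = 512.0 cfs.
V = ΣQ_DR · Δt = 512.0 × 1800 s = 9.216 × 10^5 ft³.
Over A = 1.28 mi², depth = V / A = 0.310 in.

d ≈ 0.310 in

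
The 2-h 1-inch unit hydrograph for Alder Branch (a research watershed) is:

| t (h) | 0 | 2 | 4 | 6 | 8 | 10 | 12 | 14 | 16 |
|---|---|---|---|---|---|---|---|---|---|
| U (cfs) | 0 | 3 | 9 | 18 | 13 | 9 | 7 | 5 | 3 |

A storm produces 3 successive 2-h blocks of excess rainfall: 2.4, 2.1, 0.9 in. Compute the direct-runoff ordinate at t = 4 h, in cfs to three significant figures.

By discrete convolution, Q_j = Σ (P_i / 1 in) · U_{j−i}.
At t = 4 h (j=2): Q = (2.4/1)·9 + (2.1/1)·3 + (0.9/1)·0 = 27.9 cfs.

Q ≈ 27.9 cfs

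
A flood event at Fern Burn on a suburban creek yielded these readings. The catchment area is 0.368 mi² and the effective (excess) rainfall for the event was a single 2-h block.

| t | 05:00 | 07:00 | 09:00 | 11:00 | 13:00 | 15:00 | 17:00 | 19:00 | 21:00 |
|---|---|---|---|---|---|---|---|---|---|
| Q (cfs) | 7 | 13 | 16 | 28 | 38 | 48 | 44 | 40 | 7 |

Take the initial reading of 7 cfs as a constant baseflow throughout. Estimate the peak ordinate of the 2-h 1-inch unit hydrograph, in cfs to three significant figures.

U_p ≈ 27.4 cfs

Direct runoff: 0.0, 6.0, 9.0, 21.0, 31.0, 41.0, 37.0, 33.0, 0.0 cfs; ΣQ_DR = 178.0 cfs, peak = 41.0 cfs.
Runoff depth d = ΣQ_DR·Δt / A = 178.0 × 7200 / (0.368 mi²) = 1.499 in.
The 1-inch UH is the DRH scaled by (1 in)/d, so U_p = 41.0 × 1/1.499 = 27.4 cfs.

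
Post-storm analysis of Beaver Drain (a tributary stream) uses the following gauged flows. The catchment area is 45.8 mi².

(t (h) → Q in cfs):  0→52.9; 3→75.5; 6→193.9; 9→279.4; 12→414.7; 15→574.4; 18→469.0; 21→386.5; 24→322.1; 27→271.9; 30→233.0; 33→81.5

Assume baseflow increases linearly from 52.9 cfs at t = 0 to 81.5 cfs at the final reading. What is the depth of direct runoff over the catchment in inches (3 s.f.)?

Direct runoff: 0.00, 20.00, 135.80, 218.70, 351.40, 508.50, 400.50, 315.40, 248.40, 195.60, 154.10, 0.00 cfs; ΣQ_DR = 2548 cfs.
V = ΣQ_DR · Δt = 2548 × 10800 s = 2.752 × 10^7 ft³.
Over A = 45.8 mi², depth = V / A = 0.259 in.

d ≈ 0.259 in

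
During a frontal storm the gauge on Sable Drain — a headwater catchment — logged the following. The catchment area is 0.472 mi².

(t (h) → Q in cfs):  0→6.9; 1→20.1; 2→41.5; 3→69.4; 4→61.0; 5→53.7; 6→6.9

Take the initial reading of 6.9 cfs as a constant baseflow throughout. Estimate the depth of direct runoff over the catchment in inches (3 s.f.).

Direct runoff: 0.0, 13.2, 34.6, 62.5, 54.1, 46.8, 0.0 cfs; ΣQ_DR = 211.2 cfs.
V = ΣQ_DR · Δt = 211.2 × 3600 s = 7.603 × 10^5 ft³.
Over A = 0.472 mi², depth = V / A = 0.693 in.

d ≈ 0.693 in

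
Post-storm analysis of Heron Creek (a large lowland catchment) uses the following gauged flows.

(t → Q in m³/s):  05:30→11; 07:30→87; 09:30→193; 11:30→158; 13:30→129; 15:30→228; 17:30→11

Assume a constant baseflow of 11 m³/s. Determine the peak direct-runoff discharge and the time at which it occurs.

Q_p = 217.0 m³/s at t = 15:30

Subtracting baseflow gives direct-runoff ordinates: 0.0, 76.0, 182.0, 147.0, 118.0, 217.0, 0.0 m³/s.
The maximum is 217.0 m³/s, occurring at the reading for t = 15:30.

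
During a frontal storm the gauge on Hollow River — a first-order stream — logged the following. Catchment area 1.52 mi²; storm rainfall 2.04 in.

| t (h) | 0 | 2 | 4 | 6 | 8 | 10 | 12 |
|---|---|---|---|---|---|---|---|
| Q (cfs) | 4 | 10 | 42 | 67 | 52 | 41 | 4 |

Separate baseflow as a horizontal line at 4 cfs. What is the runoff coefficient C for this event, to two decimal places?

ΣQ_DR = 192.0 cfs; V = ΣQ_DR·Δt = 1.382 × 10^6 ft³.
Runoff depth d = V / A = 0.3915 in.
C = d / P = 0.3915 / 2.04 = 0.19.

C ≈ 0.19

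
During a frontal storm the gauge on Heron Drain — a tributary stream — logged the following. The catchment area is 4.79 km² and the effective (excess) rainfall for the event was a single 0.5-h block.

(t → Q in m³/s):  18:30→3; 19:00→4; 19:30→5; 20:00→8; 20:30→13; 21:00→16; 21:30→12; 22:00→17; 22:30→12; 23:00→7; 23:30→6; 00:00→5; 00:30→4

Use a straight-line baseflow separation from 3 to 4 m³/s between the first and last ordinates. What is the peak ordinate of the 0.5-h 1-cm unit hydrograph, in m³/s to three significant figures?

U_p ≈ 5.37 m³/s

Direct runoff: 0.00, 0.92, 1.83, 4.75, 9.67, 12.58, 8.50, 13.42, 8.33, 3.25, 2.17, 1.08, 0.00 m³/s; ΣQ_DR = 66.50 m³/s, peak = 13.42 m³/s.
Runoff depth d = ΣQ_DR·Δt / A = 66.50 × 1800 / (4.79 km²) = 24.99 mm.
The 1-cm UH is the DRH scaled by (10 mm)/d, so U_p = 13.42 × 10/24.99 = 5.37 m³/s.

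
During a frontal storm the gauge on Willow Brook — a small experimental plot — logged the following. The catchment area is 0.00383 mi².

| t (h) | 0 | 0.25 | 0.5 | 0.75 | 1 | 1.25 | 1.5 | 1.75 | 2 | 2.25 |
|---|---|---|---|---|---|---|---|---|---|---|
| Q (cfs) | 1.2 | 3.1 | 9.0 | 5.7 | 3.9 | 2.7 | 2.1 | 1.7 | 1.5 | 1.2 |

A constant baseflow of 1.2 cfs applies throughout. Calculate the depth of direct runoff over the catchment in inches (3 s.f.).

Direct runoff: 0.0, 1.9, 7.8, 4.5, 2.7, 1.5, 0.9, 0.5, 0.3, 0.0 cfs; ΣQ_DR = 20.10 cfs.
V = ΣQ_DR · Δt = 20.10 × 900 s = 18090 ft³.
Over A = 0.00383 mi², depth = V / A = 2.03 in.

d ≈ 2.03 in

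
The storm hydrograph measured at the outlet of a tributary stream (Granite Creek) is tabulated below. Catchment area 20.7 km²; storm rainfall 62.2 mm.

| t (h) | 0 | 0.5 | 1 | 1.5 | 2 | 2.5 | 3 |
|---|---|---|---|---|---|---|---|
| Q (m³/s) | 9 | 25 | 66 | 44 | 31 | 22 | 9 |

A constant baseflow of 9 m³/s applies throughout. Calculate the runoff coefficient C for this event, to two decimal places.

ΣQ_DR = 143.0 m³/s; V = ΣQ_DR·Δt = 2.574 × 10^5 m³.
Runoff depth d = V / A = 12.43 mm.
C = d / P = 12.43 / 62.2 = 0.20.

C ≈ 0.20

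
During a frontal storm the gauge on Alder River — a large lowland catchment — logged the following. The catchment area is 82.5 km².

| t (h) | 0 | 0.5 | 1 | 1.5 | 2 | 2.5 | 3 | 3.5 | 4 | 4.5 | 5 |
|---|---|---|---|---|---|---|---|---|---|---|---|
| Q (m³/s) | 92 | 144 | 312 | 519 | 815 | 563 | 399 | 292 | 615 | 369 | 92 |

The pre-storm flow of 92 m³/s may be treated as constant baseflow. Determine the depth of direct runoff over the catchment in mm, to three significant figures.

Direct runoff: 0.0, 52.0, 220.0, 427.0, 723.0, 471.0, 307.0, 200.0, 523.0, 277.0, 0.0 m³/s; ΣQ_DR = 3200 m³/s.
V = ΣQ_DR · Δt = 3200 × 1800 s = 5.760 × 10^6 m³.
Over A = 82.5 km², depth = V / A = 69.8 mm.

d ≈ 69.8 mm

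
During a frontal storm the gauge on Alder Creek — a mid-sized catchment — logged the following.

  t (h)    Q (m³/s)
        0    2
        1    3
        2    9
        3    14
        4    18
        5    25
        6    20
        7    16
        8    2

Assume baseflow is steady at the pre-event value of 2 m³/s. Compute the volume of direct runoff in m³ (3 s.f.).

Direct-runoff ordinates (Q − Q_b): 0.0, 1.0, 7.0, 12.0, 16.0, 23.0, 18.0, 14.0, 0.0 m³/s.
ΣQ_DR = 91.00 m³/s.
With Δt = 1 h = 3600 s, V = ΣQ_DR · Δt = 91.00 × 3600 = 3.28 × 10^5 m³.

V ≈ 3.28 × 10^5 m³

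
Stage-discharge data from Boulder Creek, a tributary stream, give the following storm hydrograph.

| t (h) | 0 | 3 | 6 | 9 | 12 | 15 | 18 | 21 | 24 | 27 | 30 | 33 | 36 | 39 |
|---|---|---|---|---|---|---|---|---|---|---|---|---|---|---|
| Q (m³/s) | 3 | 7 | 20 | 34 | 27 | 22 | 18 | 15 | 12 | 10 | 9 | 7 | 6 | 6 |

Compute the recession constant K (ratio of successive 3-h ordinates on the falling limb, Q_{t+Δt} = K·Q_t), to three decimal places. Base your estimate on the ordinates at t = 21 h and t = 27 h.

K ≈ 0.816

Using the recession-limb readings at t = 21 h and t = 27 h: Q falls from 15 to 10 m³/s over 2 intervals.
K = (Q₂/Q₁)^(1/2) = (10/15)^(1/2) = 0.816.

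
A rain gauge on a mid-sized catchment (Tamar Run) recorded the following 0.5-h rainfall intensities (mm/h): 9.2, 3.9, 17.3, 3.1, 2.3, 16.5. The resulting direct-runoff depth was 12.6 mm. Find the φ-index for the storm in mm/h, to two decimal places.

φ ≈ 5.93 mm/h

Only the 3 blocks with intensity above φ contribute runoff: 9.2, 17.3, 16.5 mm/h.
Σ(I−φ)·Δt = d  ⇒  (9.2+17.3+16.5 − 3φ)·0.5 = 12.6
φ = (43.00 − 12.6/0.5) / 3 = 5.93 mm/h.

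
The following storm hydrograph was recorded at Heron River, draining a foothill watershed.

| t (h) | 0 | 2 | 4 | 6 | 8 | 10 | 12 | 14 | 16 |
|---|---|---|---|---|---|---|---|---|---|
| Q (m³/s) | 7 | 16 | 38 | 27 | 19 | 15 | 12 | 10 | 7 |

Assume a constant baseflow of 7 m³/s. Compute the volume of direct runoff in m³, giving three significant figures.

V ≈ 6.34 × 10^5 m³

Direct-runoff ordinates (Q − Q_b): 0.0, 9.0, 31.0, 20.0, 12.0, 8.0, 5.0, 3.0, 0.0 m³/s.
ΣQ_DR = 88.00 m³/s.
With Δt = 2 h = 7200 s, V = ΣQ_DR · Δt = 88.00 × 7200 = 6.34 × 10^5 m³.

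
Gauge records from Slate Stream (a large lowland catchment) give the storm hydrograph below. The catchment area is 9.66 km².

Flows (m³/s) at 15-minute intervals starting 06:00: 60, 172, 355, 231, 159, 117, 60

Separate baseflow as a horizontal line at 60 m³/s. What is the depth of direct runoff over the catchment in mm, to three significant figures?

Direct runoff: 0.0, 112.0, 295.0, 171.0, 99.0, 57.0, 0.0 m³/s; ΣQ_DR = 734.0 m³/s.
V = ΣQ_DR · Δt = 734.0 × 900 s = 6.606 × 10^5 m³.
Over A = 9.66 km², depth = V / A = 68.4 mm.

d ≈ 68.4 mm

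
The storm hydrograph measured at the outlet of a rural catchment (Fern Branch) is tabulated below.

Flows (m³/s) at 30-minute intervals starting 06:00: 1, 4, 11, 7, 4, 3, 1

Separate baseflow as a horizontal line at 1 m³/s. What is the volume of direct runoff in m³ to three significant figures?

V ≈ 43200 m³

Direct-runoff ordinates (Q − Q_b): 0.0, 3.0, 10.0, 6.0, 3.0, 2.0, 0.0 m³/s.
ΣQ_DR = 24.00 m³/s.
With Δt = 0.5 h = 1800 s, V = ΣQ_DR · Δt = 24.00 × 1800 = 43200 m³.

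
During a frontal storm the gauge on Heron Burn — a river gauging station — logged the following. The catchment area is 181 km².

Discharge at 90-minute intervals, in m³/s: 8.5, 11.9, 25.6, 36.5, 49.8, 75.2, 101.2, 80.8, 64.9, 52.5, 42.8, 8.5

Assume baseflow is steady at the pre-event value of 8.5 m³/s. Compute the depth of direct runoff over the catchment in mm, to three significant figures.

d ≈ 13.6 mm

Direct runoff: 0.0, 3.4, 17.1, 28.0, 41.3, 66.7, 92.7, 72.3, 56.4, 44.0, 34.3, 0.0 m³/s; ΣQ_DR = 456.2 m³/s.
V = ΣQ_DR · Δt = 456.2 × 5400 s = 2.463 × 10^6 m³.
Over A = 181 km², depth = V / A = 13.6 mm.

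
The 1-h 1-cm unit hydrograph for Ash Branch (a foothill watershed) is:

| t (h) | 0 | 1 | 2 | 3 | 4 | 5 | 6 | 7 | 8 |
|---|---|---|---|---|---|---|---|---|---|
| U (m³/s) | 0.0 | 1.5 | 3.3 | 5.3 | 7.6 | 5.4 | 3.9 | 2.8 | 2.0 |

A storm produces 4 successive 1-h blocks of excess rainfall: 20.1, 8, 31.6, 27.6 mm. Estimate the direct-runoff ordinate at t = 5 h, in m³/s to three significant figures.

By discrete convolution, Q_j = Σ (P_i / 10 mm) · U_{j−i}.
At t = 5 h (j=5): Q = (20.1/10)·5.4 + (8/10)·7.6 + (31.6/10)·5.3 + (27.6/10)·3.3 = 42.8 m³/s.

Q ≈ 42.8 m³/s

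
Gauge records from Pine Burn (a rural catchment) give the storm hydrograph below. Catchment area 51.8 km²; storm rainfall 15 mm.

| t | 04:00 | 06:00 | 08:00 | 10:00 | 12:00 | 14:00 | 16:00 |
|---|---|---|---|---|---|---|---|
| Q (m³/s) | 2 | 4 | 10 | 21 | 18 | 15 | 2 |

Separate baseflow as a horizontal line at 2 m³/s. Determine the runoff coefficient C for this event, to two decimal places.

ΣQ_DR = 58.00 m³/s; V = ΣQ_DR·Δt = 4.176 × 10^5 m³.
Runoff depth d = V / A = 8.062 mm.
C = d / P = 8.062 / 15 = 0.54.

C ≈ 0.54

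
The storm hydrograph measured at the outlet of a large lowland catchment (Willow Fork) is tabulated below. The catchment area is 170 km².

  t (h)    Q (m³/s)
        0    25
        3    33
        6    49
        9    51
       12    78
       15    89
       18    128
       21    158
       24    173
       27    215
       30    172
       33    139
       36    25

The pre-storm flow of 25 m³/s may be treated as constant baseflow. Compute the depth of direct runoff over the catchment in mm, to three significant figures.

d ≈ 64.2 mm

Direct runoff: 0.0, 8.0, 24.0, 26.0, 53.0, 64.0, 103.0, 133.0, 148.0, 190.0, 147.0, 114.0, 0.0 m³/s; ΣQ_DR = 1010 m³/s.
V = ΣQ_DR · Δt = 1010 × 10800 s = 1.091 × 10^7 m³.
Over A = 170 km², depth = V / A = 64.2 mm.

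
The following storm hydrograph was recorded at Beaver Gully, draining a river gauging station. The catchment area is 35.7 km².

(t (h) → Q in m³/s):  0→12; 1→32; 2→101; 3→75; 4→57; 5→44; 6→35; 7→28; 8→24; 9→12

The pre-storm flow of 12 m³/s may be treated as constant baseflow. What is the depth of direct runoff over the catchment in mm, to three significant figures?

Direct runoff: 0.0, 20.0, 89.0, 63.0, 45.0, 32.0, 23.0, 16.0, 12.0, 0.0 m³/s; ΣQ_DR = 300.0 m³/s.
V = ΣQ_DR · Δt = 300.0 × 3600 s = 1.080 × 10^6 m³.
Over A = 35.7 km², depth = V / A = 30.3 mm.

d ≈ 30.3 mm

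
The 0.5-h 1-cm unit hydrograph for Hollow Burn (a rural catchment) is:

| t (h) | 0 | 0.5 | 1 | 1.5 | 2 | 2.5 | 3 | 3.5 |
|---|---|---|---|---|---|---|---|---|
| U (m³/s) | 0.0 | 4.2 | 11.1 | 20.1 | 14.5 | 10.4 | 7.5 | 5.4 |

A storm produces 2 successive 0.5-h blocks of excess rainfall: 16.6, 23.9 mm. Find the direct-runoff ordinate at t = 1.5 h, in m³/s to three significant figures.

By discrete convolution, Q_j = Σ (P_i / 10 mm) · U_{j−i}.
At t = 1.5 h (j=3): Q = (16.6/10)·20.1 + (23.9/10)·11.1 = 59.9 m³/s.

Q ≈ 59.9 m³/s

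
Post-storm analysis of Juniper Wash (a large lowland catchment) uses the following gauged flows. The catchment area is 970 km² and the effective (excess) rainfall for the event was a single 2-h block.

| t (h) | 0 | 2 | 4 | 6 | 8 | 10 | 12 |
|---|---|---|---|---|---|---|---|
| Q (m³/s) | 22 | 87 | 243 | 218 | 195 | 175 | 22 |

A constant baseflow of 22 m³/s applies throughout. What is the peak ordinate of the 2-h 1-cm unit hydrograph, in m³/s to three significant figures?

Direct runoff: 0.0, 65.0, 221.0, 196.0, 173.0, 153.0, 0.0 m³/s; ΣQ_DR = 808.0 m³/s, peak = 221.0 m³/s.
Runoff depth d = ΣQ_DR·Δt / A = 808.0 × 7200 / (970 km²) = 5.998 mm.
The 1-cm UH is the DRH scaled by (10 mm)/d, so U_p = 221.0 × 10/5.998 = 368 m³/s.

U_p ≈ 368 m³/s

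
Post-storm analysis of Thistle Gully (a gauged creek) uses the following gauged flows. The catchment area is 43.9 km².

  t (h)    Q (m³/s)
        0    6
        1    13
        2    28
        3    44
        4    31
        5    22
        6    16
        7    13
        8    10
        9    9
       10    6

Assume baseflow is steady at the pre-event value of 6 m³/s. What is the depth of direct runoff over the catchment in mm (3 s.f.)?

d ≈ 10.8 mm

Direct runoff: 0.0, 7.0, 22.0, 38.0, 25.0, 16.0, 10.0, 7.0, 4.0, 3.0, 0.0 m³/s; ΣQ_DR = 132.0 m³/s.
V = ΣQ_DR · Δt = 132.0 × 3600 s = 4.752 × 10^5 m³.
Over A = 43.9 km², depth = V / A = 10.8 mm.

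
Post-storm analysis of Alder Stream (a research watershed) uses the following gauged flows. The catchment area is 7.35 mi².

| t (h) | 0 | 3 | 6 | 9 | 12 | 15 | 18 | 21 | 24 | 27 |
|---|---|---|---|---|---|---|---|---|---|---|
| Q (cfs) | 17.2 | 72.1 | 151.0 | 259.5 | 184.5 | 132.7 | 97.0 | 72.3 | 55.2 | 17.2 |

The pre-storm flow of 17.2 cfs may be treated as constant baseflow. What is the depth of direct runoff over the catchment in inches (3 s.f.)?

Direct runoff: 0.0, 54.9, 133.8, 242.3, 167.3, 115.5, 79.8, 55.1, 38.0, 0.0 cfs; ΣQ_DR = 886.7 cfs.
V = ΣQ_DR · Δt = 886.7 × 10800 s = 9.576 × 10^6 ft³.
Over A = 7.35 mi², depth = V / A = 0.561 in.

d ≈ 0.561 in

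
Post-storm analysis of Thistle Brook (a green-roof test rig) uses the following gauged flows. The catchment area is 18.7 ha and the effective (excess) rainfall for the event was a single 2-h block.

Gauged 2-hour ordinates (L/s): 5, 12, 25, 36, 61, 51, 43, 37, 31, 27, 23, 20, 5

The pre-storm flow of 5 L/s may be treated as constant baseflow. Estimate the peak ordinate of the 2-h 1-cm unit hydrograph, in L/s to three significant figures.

U_p ≈ 46.8 L/s

Direct runoff: 0.0, 7.0, 20.0, 31.0, 56.0, 46.0, 38.0, 32.0, 26.0, 22.0, 18.0, 15.0, 0.0 L/s; ΣQ_DR = 311.0 L/s, peak = 56.0 L/s.
Runoff depth d = ΣQ_DR·Δt / A = 311.0 × 7200 / (18.7 ha) = 11.97 mm.
The 1-cm UH is the DRH scaled by (10 mm)/d, so U_p = 56.0 × 10/11.97 = 46.8 L/s.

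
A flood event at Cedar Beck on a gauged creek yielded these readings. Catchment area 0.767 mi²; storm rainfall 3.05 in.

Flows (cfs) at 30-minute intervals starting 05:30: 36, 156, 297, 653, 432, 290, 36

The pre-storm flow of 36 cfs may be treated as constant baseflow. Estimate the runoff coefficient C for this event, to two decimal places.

ΣQ_DR = 1648 cfs; V = ΣQ_DR·Δt = 2.966 × 10^6 ft³.
Runoff depth d = V / A = 1.665 in.
C = d / P = 1.665 / 3.05 = 0.55.

C ≈ 0.55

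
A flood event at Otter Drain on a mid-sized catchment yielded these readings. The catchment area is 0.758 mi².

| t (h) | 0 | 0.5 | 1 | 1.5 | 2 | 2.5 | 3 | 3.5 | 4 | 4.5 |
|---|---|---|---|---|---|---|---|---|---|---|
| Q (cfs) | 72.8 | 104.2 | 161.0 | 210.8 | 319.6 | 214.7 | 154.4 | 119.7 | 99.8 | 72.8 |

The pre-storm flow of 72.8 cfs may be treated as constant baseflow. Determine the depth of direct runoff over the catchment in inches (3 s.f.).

d ≈ 0.820 in

Direct runoff: 0.0, 31.4, 88.2, 138.0, 246.8, 141.9, 81.6, 46.9, 27.0, 0.0 cfs; ΣQ_DR = 801.8 cfs.
V = ΣQ_DR · Δt = 801.8 × 1800 s = 1.443 × 10^6 ft³.
Over A = 0.758 mi², depth = V / A = 0.820 in.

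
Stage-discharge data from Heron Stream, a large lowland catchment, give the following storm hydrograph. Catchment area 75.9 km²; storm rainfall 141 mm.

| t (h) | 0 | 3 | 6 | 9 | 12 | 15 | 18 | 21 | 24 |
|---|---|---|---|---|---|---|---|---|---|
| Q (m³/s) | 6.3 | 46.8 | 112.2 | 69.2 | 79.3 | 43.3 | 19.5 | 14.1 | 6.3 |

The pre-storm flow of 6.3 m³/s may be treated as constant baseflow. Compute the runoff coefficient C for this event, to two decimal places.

ΣQ_DR = 340.3 m³/s; V = ΣQ_DR·Δt = 3.675 × 10^6 m³.
Runoff depth d = V / A = 48.42 mm.
C = d / P = 48.42 / 141 = 0.34.

C ≈ 0.34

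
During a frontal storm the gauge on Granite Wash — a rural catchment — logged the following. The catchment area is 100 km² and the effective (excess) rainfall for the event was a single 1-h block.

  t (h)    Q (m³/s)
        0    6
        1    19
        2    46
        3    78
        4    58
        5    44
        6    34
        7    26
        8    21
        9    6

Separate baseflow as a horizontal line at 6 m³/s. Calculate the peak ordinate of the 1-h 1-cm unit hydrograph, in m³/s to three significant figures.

Direct runoff: 0.0, 13.0, 40.0, 72.0, 52.0, 38.0, 28.0, 20.0, 15.0, 0.0 m³/s; ΣQ_DR = 278.0 m³/s, peak = 72.0 m³/s.
Runoff depth d = ΣQ_DR·Δt / A = 278.0 × 3600 / (100 km²) = 10.01 mm.
The 1-cm UH is the DRH scaled by (10 mm)/d, so U_p = 72.0 × 10/10.01 = 71.9 m³/s.

U_p ≈ 71.9 m³/s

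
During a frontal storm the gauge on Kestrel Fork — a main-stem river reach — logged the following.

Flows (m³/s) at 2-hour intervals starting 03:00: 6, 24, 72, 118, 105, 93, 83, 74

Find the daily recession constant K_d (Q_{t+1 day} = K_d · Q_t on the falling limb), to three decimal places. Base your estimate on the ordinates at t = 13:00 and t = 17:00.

K_d ≈ 0.254

Between t = 13:00 and t = 17:00 the flow falls from 93 to 74 m³/s over 2×2 h = 4 h.
Per-interval ratio K = (74/93)^(1/2) = 0.8920; K_d = K^(24/2) = 0.254.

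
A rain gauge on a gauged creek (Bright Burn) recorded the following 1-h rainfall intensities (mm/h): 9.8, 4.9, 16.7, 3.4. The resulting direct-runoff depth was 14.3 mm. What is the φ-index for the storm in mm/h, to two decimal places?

φ ≈ 6.10 mm/h

Only the 2 blocks with intensity above φ contribute runoff: 9.8, 16.7 mm/h.
Σ(I−φ)·Δt = d  ⇒  (9.8+16.7 − 2φ)·1 = 14.3
φ = (26.50 − 14.3/1) / 2 = 6.10 mm/h.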